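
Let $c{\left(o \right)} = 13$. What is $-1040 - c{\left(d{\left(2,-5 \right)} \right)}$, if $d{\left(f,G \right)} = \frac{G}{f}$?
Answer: $-1053$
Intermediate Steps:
$-1040 - c{\left(d{\left(2,-5 \right)} \right)} = -1040 - 13 = -1053$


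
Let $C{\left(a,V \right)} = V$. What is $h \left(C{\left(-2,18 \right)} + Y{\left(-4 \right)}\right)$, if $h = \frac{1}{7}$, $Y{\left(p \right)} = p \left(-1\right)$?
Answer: $\frac{22}{7} \approx 3.1429$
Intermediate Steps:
$Y{\left(p \right)} = - p$
$h = \frac{1}{7} \approx 0.14286$
$h \left(C{\left(-2,18 \right)} + Y{\left(-4 \right)}\right) = \frac{18 - -4}{7} = \frac{18 + 4}{7} = \frac{1}{7} \cdot 22 = \frac{22}{7}$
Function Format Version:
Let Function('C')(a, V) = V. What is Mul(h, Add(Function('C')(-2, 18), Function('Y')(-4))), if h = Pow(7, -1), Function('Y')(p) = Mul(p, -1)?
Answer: Rational(22, 7) ≈ 3.1429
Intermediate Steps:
Function('Y')(p) = Mul(-1, p)
h = Rational(1, 7) ≈ 0.14286
Mul(h, Add(Function('C')(-2, 18), Function('Y')(-4))) = Mul(Rational(1, 7), Add(18, Mul(-1, -4))) = Mul(Rational(1, 7), Add(18, 4)) = Mul(Rational(1, 7), 22) = Rational(22, 7)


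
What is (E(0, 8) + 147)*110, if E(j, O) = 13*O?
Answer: 27610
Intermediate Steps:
(E(0, 8) + 147)*110 = (13*8 + 147)*110 = (104 + 147)*110 = 251*110 = 27610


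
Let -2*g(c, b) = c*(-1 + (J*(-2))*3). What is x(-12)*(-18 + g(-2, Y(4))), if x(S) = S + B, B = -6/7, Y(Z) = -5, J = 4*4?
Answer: 10350/7 ≈ 1478.6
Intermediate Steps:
J = 16
B = -6/7 (B = -6*⅐ = -6/7 ≈ -0.85714)
x(S) = -6/7 + S (x(S) = S - 6/7 = -6/7 + S)
g(c, b) = 97*c/2 (g(c, b) = -c*(-1 + (16*(-2))*3)/2 = -c*(-1 - 32*3)/2 = -c*(-1 - 96)/2 = -c*(-97)/2 = -(-97)*c/2 = 97*c/2)
x(-12)*(-18 + g(-2, Y(4))) = (-6/7 - 12)*(-18 + (97/2)*(-2)) = -90*(-18 - 97)/7 = -90/7*(-115) = 10350/7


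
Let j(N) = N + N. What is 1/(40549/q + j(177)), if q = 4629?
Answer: 4629/1679215 ≈ 0.0027566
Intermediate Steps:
j(N) = 2*N
1/(40549/q + j(177)) = 1/(40549/4629 + 2*177) = 1/(40549*(1/4629) + 354) = 1/(40549/4629 + 354) = 1/(1679215/4629) = 4629/1679215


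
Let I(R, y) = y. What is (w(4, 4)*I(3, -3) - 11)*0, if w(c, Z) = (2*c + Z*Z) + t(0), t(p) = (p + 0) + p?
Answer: 0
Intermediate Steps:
t(p) = 2*p (t(p) = p + p = 2*p)
w(c, Z) = Z² + 2*c (w(c, Z) = (2*c + Z*Z) + 2*0 = (2*c + Z²) + 0 = (Z² + 2*c) + 0 = Z² + 2*c)
(w(4, 4)*I(3, -3) - 11)*0 = ((4² + 2*4)*(-3) - 11)*0 = ((16 + 8)*(-3) - 11)*0 = (24*(-3) - 11)*0 = (-72 - 11)*0 = -83*0 = 0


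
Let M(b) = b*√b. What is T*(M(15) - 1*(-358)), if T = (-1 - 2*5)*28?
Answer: -110264 - 4620*√15 ≈ -1.2816e+5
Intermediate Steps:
T = -308 (T = (-1 - 10)*28 = -11*28 = -308)
M(b) = b^(3/2)
T*(M(15) - 1*(-358)) = -308*(15^(3/2) - 1*(-358)) = -308*(15*√15 + 358) = -308*(358 + 15*√15) = -110264 - 4620*√15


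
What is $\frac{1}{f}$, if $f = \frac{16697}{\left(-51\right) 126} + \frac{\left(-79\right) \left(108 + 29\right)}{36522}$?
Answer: $- \frac{6519177}{18871012} \approx -0.34546$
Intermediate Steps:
$f = - \frac{18871012}{6519177}$ ($f = \frac{16697}{-6426} + \left(-79\right) 137 \cdot \frac{1}{36522} = 16697 \left(- \frac{1}{6426}\right) - \frac{10823}{36522} = - \frac{16697}{6426} - \frac{10823}{36522} = - \frac{18871012}{6519177} \approx -2.8947$)
$\frac{1}{f} = \frac{1}{- \frac{18871012}{6519177}} = - \frac{6519177}{18871012}$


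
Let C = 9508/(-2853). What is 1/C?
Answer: -2853/9508 ≈ -0.30006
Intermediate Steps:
C = -9508/2853 (C = 9508*(-1/2853) = -9508/2853 ≈ -3.3326)
1/C = 1/(-9508/2853) = -2853/9508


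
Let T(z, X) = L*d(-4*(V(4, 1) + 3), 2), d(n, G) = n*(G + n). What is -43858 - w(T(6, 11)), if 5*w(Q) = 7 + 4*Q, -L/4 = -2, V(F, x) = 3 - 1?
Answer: -230817/5 ≈ -46163.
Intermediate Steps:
V(F, x) = 2
L = 8 (L = -4*(-2) = 8)
T(z, X) = 2880 (T(z, X) = 8*((-4*(2 + 3))*(2 - 4*(2 + 3))) = 8*((-4*5)*(2 - 4*5)) = 8*(-20*(2 - 20)) = 8*(-20*(-18)) = 8*360 = 2880)
w(Q) = 7/5 + 4*Q/5 (w(Q) = (7 + 4*Q)/5 = 7/5 + 4*Q/5)
-43858 - w(T(6, 11)) = -43858 - (7/5 + (⅘)*2880) = -43858 - (7/5 + 2304) = -43858 - 1*11527/5 = -43858 - 11527/5 = -230817/5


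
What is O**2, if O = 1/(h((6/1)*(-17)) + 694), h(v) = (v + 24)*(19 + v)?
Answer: 1/51380224 ≈ 1.9463e-8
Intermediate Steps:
h(v) = (19 + v)*(24 + v) (h(v) = (24 + v)*(19 + v) = (19 + v)*(24 + v))
O = 1/7168 (O = 1/((456 + ((6/1)*(-17))**2 + 43*((6/1)*(-17))) + 694) = 1/((456 + ((6*1)*(-17))**2 + 43*((6*1)*(-17))) + 694) = 1/((456 + (6*(-17))**2 + 43*(6*(-17))) + 694) = 1/((456 + (-102)**2 + 43*(-102)) + 694) = 1/((456 + 10404 - 4386) + 694) = 1/(6474 + 694) = 1/7168 ≈ 0.00013951)
O**2 = (1/7168)**2 = 1/51380224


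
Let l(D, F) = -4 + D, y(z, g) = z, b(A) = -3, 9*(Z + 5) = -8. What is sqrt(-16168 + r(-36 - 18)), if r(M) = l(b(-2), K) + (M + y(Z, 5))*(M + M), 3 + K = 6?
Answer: I*sqrt(9707) ≈ 98.524*I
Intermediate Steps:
Z = -53/9 (Z = -5 + (1/9)*(-8) = -5 - 8/9 = -53/9 ≈ -5.8889)
K = 3 (K = -3 + 6 = 3)
r(M) = -7 + 2*M*(-53/9 + M) (r(M) = (-4 - 3) + (M - 53/9)*(M + M) = -7 + (-53/9 + M)*(2*M) = -7 + 2*M*(-53/9 + M))
sqrt(-16168 + r(-36 - 18)) = sqrt(-16168 + (-7 + 2*(-36 - 18)**2 - 106*(-36 - 18)/9)) = sqrt(-16168 + (-7 + 2*(-54)**2 - 106/9*(-54))) = sqrt(-16168 + (-7 + 2*2916 + 636)) = sqrt(-16168 + (-7 + 5832 + 636)) = sqrt(-16168 + 6461) = sqrt(-9707) = I*sqrt(9707)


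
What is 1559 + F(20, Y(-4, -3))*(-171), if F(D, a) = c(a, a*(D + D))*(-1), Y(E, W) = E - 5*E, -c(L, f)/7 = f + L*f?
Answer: -13021801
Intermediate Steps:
c(L, f) = -7*f - 7*L*f (c(L, f) = -7*(f + L*f) = -7*f - 7*L*f)
Y(E, W) = -4*E
F(D, a) = 14*D*a*(1 + a) (F(D, a) = -7*a*(D + D)*(1 + a)*(-1) = -7*a*(2*D)*(1 + a)*(-1) = -7*2*D*a*(1 + a)*(-1) = -14*D*a*(1 + a)*(-1) = 14*D*a*(1 + a))
1559 + F(20, Y(-4, -3))*(-171) = 1559 + (14*20*(-4*(-4))*(1 - 4*(-4)))*(-171) = 1559 + (14*20*16*(1 + 16))*(-171) = 1559 + (14*20*16*17)*(-171) = 1559 + 76160*(-171) = 1559 - 13023360 = -13021801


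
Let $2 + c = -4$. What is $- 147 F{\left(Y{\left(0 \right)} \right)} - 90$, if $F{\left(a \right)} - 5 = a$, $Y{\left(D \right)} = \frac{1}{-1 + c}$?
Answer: $-804$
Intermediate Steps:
$c = -6$ ($c = -2 - 4 = -6$)
$Y{\left(D \right)} = - \frac{1}{7}$ ($Y{\left(D \right)} = \frac{1}{-1 - 6} = \frac{1}{-7} = - \frac{1}{7}$)
$F{\left(a \right)} = 5 + a$
$- 147 F{\left(Y{\left(0 \right)} \right)} - 90 = - 147 \left(5 - \frac{1}{7}\right) - 90 = \left(-147\right) \frac{34}{7} - 90 = -714 - 90 = -804$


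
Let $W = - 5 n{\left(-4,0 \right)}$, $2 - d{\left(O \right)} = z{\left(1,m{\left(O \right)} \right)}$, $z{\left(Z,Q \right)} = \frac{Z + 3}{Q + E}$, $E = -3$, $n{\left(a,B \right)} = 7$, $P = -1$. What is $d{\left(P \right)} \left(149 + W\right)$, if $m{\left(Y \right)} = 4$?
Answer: $-228$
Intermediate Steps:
$z{\left(Z,Q \right)} = \frac{3 + Z}{-3 + Q}$ ($z{\left(Z,Q \right)} = \frac{Z + 3}{Q - 3} = \frac{3 + Z}{-3 + Q}$)
$d{\left(O \right)} = -2$ ($d{\left(O \right)} = 2 - \frac{3 + 1}{-3 + 4} = 2 - 1^{-1} \cdot 4 = 2 - 1 \cdot 4 = 2 - 4 = -2$)
$W = -35$ ($W = \left(-5\right) 7 = -35$)
$d{\left(P \right)} \left(149 + W\right) = - 2 \left(149 - 35\right) = \left(-2\right) 114 = -228$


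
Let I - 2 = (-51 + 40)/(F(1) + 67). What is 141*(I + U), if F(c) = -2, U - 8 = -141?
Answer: -1202166/65 ≈ -18495.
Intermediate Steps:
U = -133 (U = 8 - 141 = -133)
I = 119/65 (I = 2 + (-51 + 40)/(-2 + 67) = 2 - 11/65 = 119/65 ≈ 1.8308)
141*(I + U) = 141*(119/65 - 133) = 141*(-8526/65) = -1202166/65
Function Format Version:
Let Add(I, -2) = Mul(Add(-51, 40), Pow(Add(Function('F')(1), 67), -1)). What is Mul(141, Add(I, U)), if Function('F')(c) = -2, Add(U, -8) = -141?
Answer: Rational(-1202166, 65) ≈ -18495.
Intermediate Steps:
U = -133 (U = Add(8, -141) = -133)
I = Rational(119, 65) (I = Add(2, Mul(Add(-51, 40), Pow(Add(-2, 67), -1))) = Add(2, Mul(-11, Pow(65, -1))) = Add(2, Mul(-11, Rational(1, 65))) = Add(2, Rational(-11, 65)) = Rational(119, 65) ≈ 1.8308)
Mul(141, Add(I, U)) = Mul(141, Add(Rational(119, 65), -133)) = Mul(141, Rational(-8526, 65)) = Rational(-1202166, 65)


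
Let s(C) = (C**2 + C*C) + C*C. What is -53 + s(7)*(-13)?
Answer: -1964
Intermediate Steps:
s(C) = 3*C**2 (s(C) = (C**2 + C**2) + C**2 = 2*C**2 + C**2 = 3*C**2)
-53 + s(7)*(-13) = -53 + (3*7**2)*(-13) = -53 + (3*49)*(-13) = -53 + 147*(-13) = -53 - 1911 = -1964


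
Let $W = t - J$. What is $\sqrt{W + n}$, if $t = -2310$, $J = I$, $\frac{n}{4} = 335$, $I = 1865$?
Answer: $9 i \sqrt{35} \approx 53.245 i$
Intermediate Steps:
$n = 1340$ ($n = 4 \cdot 335 = 1340$)
$J = 1865$
$W = -4175$ ($W = -2310 - 1865 = -4175$)
$\sqrt{W + n} = \sqrt{-4175 + 1340} = \sqrt{-2835} = 9 i \sqrt{35}$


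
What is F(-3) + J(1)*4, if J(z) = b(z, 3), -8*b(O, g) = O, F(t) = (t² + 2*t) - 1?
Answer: 3/2 ≈ 1.5000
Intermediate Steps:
F(t) = -1 + t² + 2*t
b(O, g) = -O/8
J(z) = -z/8
F(-3) + J(1)*4 = (-1 + (-3)² + 2*(-3)) - ⅛*1*4 = (-1 + 9 - 6) - ⅛*4 = 2 - ½ = 3/2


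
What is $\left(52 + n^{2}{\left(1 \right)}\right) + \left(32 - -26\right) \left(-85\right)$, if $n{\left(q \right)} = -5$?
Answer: $-4853$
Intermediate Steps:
$\left(52 + n^{2}{\left(1 \right)}\right) + \left(32 - -26\right) \left(-85\right) = \left(52 + \left(-5\right)^{2}\right) + \left(32 - -26\right) \left(-85\right) = \left(52 + 25\right) + \left(32 + 26\right) \left(-85\right) = 77 + 58 \left(-85\right) = 77 - 4930 = -4853$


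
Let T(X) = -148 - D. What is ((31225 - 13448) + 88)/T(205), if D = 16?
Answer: -17865/164 ≈ -108.93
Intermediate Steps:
T(X) = -164 (T(X) = -148 - 1*16 = -148 - 16 = -164)
((31225 - 13448) + 88)/T(205) = ((31225 - 13448) + 88)/(-164) = (17777 + 88)*(-1/164) = 17865*(-1/164) = -17865/164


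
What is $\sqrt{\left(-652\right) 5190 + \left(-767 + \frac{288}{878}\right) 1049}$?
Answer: $\frac{i \sqrt{807138464239}}{439} \approx 2046.5 i$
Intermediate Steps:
$\sqrt{\left(-652\right) 5190 + \left(-767 + \frac{288}{878}\right) 1049} = \sqrt{-3383880 + \left(-767 + 288 \cdot \frac{1}{878}\right) 1049} = \sqrt{-3383880 + \left(-767 + \frac{144}{439}\right) 1049} = \sqrt{-3383880 - \frac{353060881}{439}} = \sqrt{- \frac{1838584201}{439}} = \frac{i \sqrt{807138464239}}{439}$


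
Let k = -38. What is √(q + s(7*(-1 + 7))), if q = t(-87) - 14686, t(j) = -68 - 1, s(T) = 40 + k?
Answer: I*√14753 ≈ 121.46*I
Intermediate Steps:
s(T) = 2 (s(T) = 40 - 38 = 2)
t(j) = -69
q = -14755 (q = -69 - 14686 = -14755)
√(q + s(7*(-1 + 7))) = √(-14755 + 2) = √(-14753) = I*√14753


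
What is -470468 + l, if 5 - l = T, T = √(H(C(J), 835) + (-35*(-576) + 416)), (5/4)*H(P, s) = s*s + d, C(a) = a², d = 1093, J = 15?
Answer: -470463 - 2*√3620190/5 ≈ -4.7122e+5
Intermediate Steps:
H(P, s) = 4372/5 + 4*s²/5 (H(P, s) = 4*(s*s + 1093)/5 = 4*(s² + 1093)/5 = 4*(1093 + s²)/5 = 4372/5 + 4*s²/5)
T = 2*√3620190/5 (T = √((4372/5 + (⅘)*835²) + (-35*(-576) + 416)) = √((4372/5 + (⅘)*697225) + (20160 + 416)) = √((4372/5 + 557780) + 20576) = √(2793272/5 + 20576) = √(2896152/5) = 2*√3620190/5 ≈ 761.07)
l = 5 - 2*√3620190/5 ≈ -756.07
-470468 + l = -470468 + (5 - 2*√3620190/5) = -470463 - 2*√3620190/5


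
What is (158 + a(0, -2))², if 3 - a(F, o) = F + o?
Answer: 26569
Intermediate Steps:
a(F, o) = 3 - F - o (a(F, o) = 3 - (F + o) = 3 + (-F - o) = 3 - F - o)
(158 + a(0, -2))² = (158 + (3 - 1*0 - 1*(-2)))² = (158 + (3 + 0 + 2))² = (158 + 5)² = 163² = 26569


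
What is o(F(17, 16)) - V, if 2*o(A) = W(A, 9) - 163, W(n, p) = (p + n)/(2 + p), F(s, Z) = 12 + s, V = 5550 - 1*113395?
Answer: 2370835/22 ≈ 1.0777e+5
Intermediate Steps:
V = -107845 (V = 5550 - 113395 = -107845)
W(n, p) = (n + p)/(2 + p)
o(A) = -892/11 + A/22 (o(A) = ((A + 9)/(2 + 9) - 163)/2 = ((9 + A)/11 - 163)/2 = ((9/11 + A/11) - 163)/2 = (-1784/11 + A/11)/2 = -892/11 + A/22)
o(F(17, 16)) - V = (-892/11 + (12 + 17)/22) - 1*(-107845) = (-892/11 + (1/22)*29) + 107845 = (-892/11 + 29/22) + 107845 = -1755/22 + 107845 = 2370835/22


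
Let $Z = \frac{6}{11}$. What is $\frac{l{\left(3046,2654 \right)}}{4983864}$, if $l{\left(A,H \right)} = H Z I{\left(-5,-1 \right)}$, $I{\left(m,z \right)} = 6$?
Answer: $\frac{3981}{2284271} \approx 0.0017428$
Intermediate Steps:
$Z = \frac{6}{11}$ ($Z = 6 \cdot \frac{1}{11} = \frac{6}{11} \approx 0.54545$)
$l{\left(A,H \right)} = \frac{36 H}{11}$ ($l{\left(A,H \right)} = H \frac{6}{11} \cdot 6 = \frac{6 H}{11} \cdot 6 = \frac{36 H}{11}$)
$\frac{l{\left(3046,2654 \right)}}{4983864} = \frac{\frac{36}{11} \cdot 2654}{4983864} = \frac{95544}{11} \cdot \frac{1}{4983864} = \frac{3981}{2284271}$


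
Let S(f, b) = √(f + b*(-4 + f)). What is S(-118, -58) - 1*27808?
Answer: -27808 + 7*√142 ≈ -27725.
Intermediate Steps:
S(-118, -58) - 1*27808 = √(-118 - 4*(-58) - 58*(-118)) - 1*27808 = √(-118 + 232 + 6844) - 27808 = √6958 - 27808 = 7*√142 - 27808 = -27808 + 7*√142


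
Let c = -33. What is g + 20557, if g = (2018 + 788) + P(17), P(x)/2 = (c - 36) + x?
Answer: 23259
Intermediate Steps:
P(x) = -138 + 2*x (P(x) = 2*((-33 - 36) + x) = 2*(-69 + x) = -138 + 2*x)
g = 2702 (g = (2018 + 788) + (-138 + 2*17) = 2806 + (-138 + 34) = 2806 - 104 = 2702)
g + 20557 = 2702 + 20557 = 23259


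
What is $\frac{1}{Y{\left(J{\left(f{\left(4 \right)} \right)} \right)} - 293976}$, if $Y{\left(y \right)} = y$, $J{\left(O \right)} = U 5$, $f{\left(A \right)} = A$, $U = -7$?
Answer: $- \frac{1}{294011} \approx -3.4012 \cdot 10^{-6}$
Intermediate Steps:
$J{\left(O \right)} = -35$ ($J{\left(O \right)} = \left(-7\right) 5 = -35$)
$\frac{1}{Y{\left(J{\left(f{\left(4 \right)} \right)} \right)} - 293976} = \frac{1}{-35 - 293976} = \frac{1}{-294011} = - \frac{1}{294011}$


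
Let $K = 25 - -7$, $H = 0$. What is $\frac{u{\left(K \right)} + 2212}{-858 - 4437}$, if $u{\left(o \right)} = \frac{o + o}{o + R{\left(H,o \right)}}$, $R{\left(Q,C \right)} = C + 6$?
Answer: $- \frac{77452}{185325} \approx -0.41793$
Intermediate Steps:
$R{\left(Q,C \right)} = 6 + C$
$K = 32$ ($K = 25 + 7 = 32$)
$u{\left(o \right)} = \frac{2 o}{6 + 2 o}$ ($u{\left(o \right)} = \frac{o + o}{o + \left(6 + o\right)} = \frac{2 o}{6 + 2 o}$)
$\frac{u{\left(K \right)} + 2212}{-858 - 4437} = \frac{\frac{32}{3 + 32} + 2212}{-858 - 4437} = \frac{\frac{32}{35} + 2212}{-5295} = \left(32 \cdot \frac{1}{35} + 2212\right) \left(- \frac{1}{5295}\right) = \left(\frac{32}{35} + 2212\right) \left(- \frac{1}{5295}\right) = \frac{77452}{35} \left(- \frac{1}{5295}\right) = - \frac{77452}{185325}$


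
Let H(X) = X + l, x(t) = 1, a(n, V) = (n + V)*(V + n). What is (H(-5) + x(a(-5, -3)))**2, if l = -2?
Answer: 36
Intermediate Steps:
a(n, V) = (V + n)**2 (a(n, V) = (V + n)*(V + n) = (V + n)**2)
H(X) = -2 + X (H(X) = X - 2 = -2 + X)
(H(-5) + x(a(-5, -3)))**2 = ((-2 - 5) + 1)**2 = (-7 + 1)**2 = (-6)**2 = 36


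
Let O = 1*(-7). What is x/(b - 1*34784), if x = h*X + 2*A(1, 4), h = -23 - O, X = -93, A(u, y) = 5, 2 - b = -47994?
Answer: 749/6606 ≈ 0.11338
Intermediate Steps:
b = 47996 (b = 2 - 1*(-47994) = 2 + 47994 = 47996)
O = -7
h = -16 (h = -23 - 1*(-7) = -23 + 7 = -16)
x = 1498 (x = -16*(-93) + 2*5 = 1488 + 10 = 1498)
x/(b - 1*34784) = 1498/(47996 - 1*34784) = 1498/(47996 - 34784) = 1498/13212 = 1498*(1/13212) = 749/6606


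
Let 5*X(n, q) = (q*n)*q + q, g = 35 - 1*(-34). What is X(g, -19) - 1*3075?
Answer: 1903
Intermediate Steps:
g = 69 (g = 35 + 34 = 69)
X(n, q) = q/5 + n*q²/5 (X(n, q) = ((q*n)*q + q)/5 = ((n*q)*q + q)/5 = (n*q² + q)/5 = (q + n*q²)/5 = q/5 + n*q²/5)
X(g, -19) - 1*3075 = (⅕)*(-19)*(1 + 69*(-19)) - 1*3075 = (⅕)*(-19)*(1 - 1311) - 3075 = (⅕)*(-19)*(-1310) - 3075 = 4978 - 3075 = 1903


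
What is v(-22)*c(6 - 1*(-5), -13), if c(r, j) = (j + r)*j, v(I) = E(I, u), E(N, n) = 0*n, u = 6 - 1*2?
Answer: 0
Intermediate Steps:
u = 4 (u = 6 - 2 = 4)
E(N, n) = 0
v(I) = 0
c(r, j) = j*(j + r)
v(-22)*c(6 - 1*(-5), -13) = 0*(-13*(-13 + (6 - 1*(-5)))) = 0*(-13*(-13 + (6 + 5))) = 0*(-13*(-13 + 11)) = 0*(-13*(-2)) = 0*26 = 0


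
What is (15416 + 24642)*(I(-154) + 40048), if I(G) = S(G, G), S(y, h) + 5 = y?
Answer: 1597873562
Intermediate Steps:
S(y, h) = -5 + y
I(G) = -5 + G
(15416 + 24642)*(I(-154) + 40048) = (15416 + 24642)*((-5 - 154) + 40048) = 40058*(-159 + 40048) = 40058*39889 = 1597873562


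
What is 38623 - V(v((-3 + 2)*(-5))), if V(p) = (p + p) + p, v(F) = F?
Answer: 38608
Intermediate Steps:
V(p) = 3*p (V(p) = 2*p + p = 3*p)
38623 - V(v((-3 + 2)*(-5))) = 38623 - 3*(-3 + 2)*(-5) = 38623 - 3*(-1*(-5)) = 38623 - 3*5 = 38623 - 1*15 = 38623 - 15 = 38608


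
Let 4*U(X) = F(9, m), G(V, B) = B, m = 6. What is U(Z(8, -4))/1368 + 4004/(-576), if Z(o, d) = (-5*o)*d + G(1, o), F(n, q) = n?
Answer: -38029/5472 ≈ -6.9497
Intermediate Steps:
Z(o, d) = o - 5*d*o (Z(o, d) = (-5*o)*d + o = -5*d*o + o = o - 5*d*o)
U(X) = 9/4 (U(X) = (¼)*9 = 9/4)
U(Z(8, -4))/1368 + 4004/(-576) = (9/4)/1368 + 4004/(-576) = (9/4)*(1/1368) + 4004*(-1/576) = 1/608 - 1001/144 = -38029/5472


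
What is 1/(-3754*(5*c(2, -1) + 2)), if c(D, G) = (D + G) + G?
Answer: -1/7508 ≈ -0.00013319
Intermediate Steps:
c(D, G) = D + 2*G
1/(-3754*(5*c(2, -1) + 2)) = 1/(-3754*(5*(2 + 2*(-1)) + 2)) = 1/(-3754*(5*(2 - 2) + 2)) = 1/(-3754*(5*0 + 2)) = 1/(-3754*(0 + 2)) = 1/(-3754*2) = 1/(-7508) = -1/7508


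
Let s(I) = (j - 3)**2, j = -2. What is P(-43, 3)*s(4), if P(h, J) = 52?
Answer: 1300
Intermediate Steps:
s(I) = 25 (s(I) = (-2 - 3)**2 = (-5)**2 = 25)
P(-43, 3)*s(4) = 52*25 = 1300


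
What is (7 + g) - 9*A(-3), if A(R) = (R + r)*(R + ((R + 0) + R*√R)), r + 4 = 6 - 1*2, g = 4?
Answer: -151 - 81*I*√3 ≈ -151.0 - 140.3*I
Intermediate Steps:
r = 0 (r = -4 + (6 - 1*2) = -4 + (6 - 2) = -4 + 4 = 0)
A(R) = R*(R^(3/2) + 2*R) (A(R) = (R + 0)*(R + ((R + 0) + R*√R)) = R*(R + (R + R^(3/2))) = R*(R^(3/2) + 2*R))
(7 + g) - 9*A(-3) = (7 + 4) - 9*((-3)^(5/2) + 2*(-3)²) = 11 - 9*(9*I*√3 + 2*9) = 11 - 9*(9*I*√3 + 18) = 11 - 9*(18 + 9*I*√3) = 11 + (-162 - 81*I*√3) = -151 - 81*I*√3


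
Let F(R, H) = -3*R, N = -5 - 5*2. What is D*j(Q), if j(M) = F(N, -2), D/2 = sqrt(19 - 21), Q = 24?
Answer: 90*I*sqrt(2) ≈ 127.28*I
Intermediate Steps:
N = -15 (N = -5 - 10 = -15)
D = 2*I*sqrt(2) (D = 2*sqrt(19 - 21) = 2*sqrt(-2) = 2*(I*sqrt(2)) = 2*I*sqrt(2) ≈ 2.8284*I)
j(M) = 45 (j(M) = -3*(-15) = 45)
D*j(Q) = (2*I*sqrt(2))*45 = 90*I*sqrt(2)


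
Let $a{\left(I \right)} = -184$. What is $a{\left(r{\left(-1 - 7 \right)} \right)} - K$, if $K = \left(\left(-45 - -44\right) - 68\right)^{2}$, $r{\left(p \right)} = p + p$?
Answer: $-4945$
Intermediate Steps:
$r{\left(p \right)} = 2 p$
$K = 4761$ ($K = \left(\left(-45 + 44\right) - 68\right)^{2} = \left(-1 - 68\right)^{2} = \left(-69\right)^{2} = 4761$)
$a{\left(r{\left(-1 - 7 \right)} \right)} - K = -184 - 4761 = -4945$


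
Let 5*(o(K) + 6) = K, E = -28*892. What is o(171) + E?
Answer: -124739/5 ≈ -24948.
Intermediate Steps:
E = -24976
o(K) = -6 + K/5
o(171) + E = (-6 + (⅕)*171) - 24976 = (-6 + 171/5) - 24976 = 141/5 - 24976 = -124739/5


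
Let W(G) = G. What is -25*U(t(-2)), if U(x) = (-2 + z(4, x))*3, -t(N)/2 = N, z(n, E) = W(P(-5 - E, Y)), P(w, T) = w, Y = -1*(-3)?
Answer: 825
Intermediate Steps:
Y = 3
z(n, E) = -5 - E
t(N) = -2*N
U(x) = -21 - 3*x (U(x) = (-2 + (-5 - x))*3 = (-7 - x)*3 = -21 - 3*x)
-25*U(t(-2)) = -25*(-21 - (-6)*(-2)) = -25*(-21 - 3*4) = -25*(-21 - 12) = -25*(-33) = 825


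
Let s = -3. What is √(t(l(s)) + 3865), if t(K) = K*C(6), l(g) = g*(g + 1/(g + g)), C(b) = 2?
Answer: 2*√971 ≈ 62.322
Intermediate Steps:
l(g) = g*(g + 1/(2*g))
t(K) = 2*K (t(K) = K*2 = 2*K)
√(t(l(s)) + 3865) = √(2*(½ + (-3)²) + 3865) = √(2*(½ + 9) + 3865) = √(2*(19/2) + 3865) = √(19 + 3865) = √3884 = 2*√971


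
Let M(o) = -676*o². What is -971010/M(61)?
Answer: 485505/1257698 ≈ 0.38603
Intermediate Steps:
-971010/M(61) = -971010/((-676*61²)) = -971010/((-676*3721)) = -971010/(-2515396) = -971010*(-1/2515396) = 485505/1257698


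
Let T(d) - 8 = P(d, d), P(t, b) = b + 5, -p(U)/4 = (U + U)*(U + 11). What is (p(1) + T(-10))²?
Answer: 8649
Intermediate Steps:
p(U) = -8*U*(11 + U) (p(U) = -4*(U + U)*(U + 11) = -4*2*U*(11 + U) = -8*U*(11 + U))
P(t, b) = 5 + b
T(d) = 13 + d (T(d) = 8 + (5 + d) = 13 + d)
(p(1) + T(-10))² = (-8*1*(11 + 1) + (13 - 10))² = (-8*1*12 + 3)² = (-96 + 3)² = (-93)² = 8649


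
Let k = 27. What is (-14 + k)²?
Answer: 169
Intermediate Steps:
(-14 + k)² = (-14 + 27)² = 13² = 169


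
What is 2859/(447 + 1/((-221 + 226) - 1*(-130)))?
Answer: 385965/60346 ≈ 6.3959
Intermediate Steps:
2859/(447 + 1/((-221 + 226) - 1*(-130))) = 2859/(447 + 1/(5 + 130)) = 2859/(447 + 1/135) = 2859/(60346/135) = 2859*(135/60346) = 385965/60346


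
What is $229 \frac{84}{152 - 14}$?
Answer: $\frac{3206}{23} \approx 139.39$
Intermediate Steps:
$229 \frac{84}{152 - 14} = 229 \cdot \frac{84}{138} = 229 \cdot 84 \cdot \frac{1}{138} = 229 \cdot \frac{14}{23} = \frac{3206}{23}$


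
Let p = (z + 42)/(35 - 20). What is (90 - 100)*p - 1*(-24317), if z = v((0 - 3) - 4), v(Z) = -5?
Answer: 72877/3 ≈ 24292.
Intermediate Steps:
z = -5
p = 37/15 (p = (-5 + 42)/(35 - 20) = 37/15 ≈ 2.4667)
(90 - 100)*p - 1*(-24317) = (90 - 100)*(37/15) - 1*(-24317) = -10*37/15 + 24317 = -74/3 + 24317 = 72877/3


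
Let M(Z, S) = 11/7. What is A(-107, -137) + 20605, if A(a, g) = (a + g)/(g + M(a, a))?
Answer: 4883812/237 ≈ 20607.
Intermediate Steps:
M(Z, S) = 11/7 (M(Z, S) = 11*(⅐) = 11/7)
A(a, g) = (a + g)/(11/7 + g) (A(a, g) = (a + g)/(g + 11/7) = (a + g)/(11/7 + g))
A(-107, -137) + 20605 = 7*(-107 - 137)/(11 + 7*(-137)) + 20605 = 7*(-244)/(11 - 959) + 20605 = 7*(-244)/(-948) + 20605 = 7*(-1/948)*(-244) + 20605 = 427/237 + 20605 = 4883812/237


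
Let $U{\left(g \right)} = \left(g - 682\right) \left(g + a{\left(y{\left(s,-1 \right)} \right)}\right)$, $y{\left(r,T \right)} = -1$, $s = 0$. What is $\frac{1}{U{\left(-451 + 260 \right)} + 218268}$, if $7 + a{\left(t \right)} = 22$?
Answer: $\frac{1}{371916} \approx 2.6888 \cdot 10^{-6}$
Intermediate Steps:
$a{\left(t \right)} = 15$ ($a{\left(t \right)} = -7 + 22 = 15$)
$U{\left(g \right)} = \left(-682 + g\right) \left(15 + g\right)$ ($U{\left(g \right)} = \left(g - 682\right) \left(g + 15\right) = \left(-682 + g\right) \left(15 + g\right)$)
$\frac{1}{U{\left(-451 + 260 \right)} + 218268} = \frac{1}{\left(-10230 + \left(-451 + 260\right)^{2} - 667 \left(-451 + 260\right)\right) + 218268} = \frac{1}{\left(-10230 + \left(-191\right)^{2} - -127397\right) + 218268} = \frac{1}{\left(-10230 + 36481 + 127397\right) + 218268} = \frac{1}{153648 + 218268} = \frac{1}{371916}$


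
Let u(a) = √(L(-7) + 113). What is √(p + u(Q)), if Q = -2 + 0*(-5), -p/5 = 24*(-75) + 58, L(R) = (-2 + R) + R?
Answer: √(8710 + √97) ≈ 93.380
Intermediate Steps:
L(R) = -2 + 2*R
p = 8710 (p = -5*(24*(-75) + 58) = -5*(-1800 + 58) = -5*(-1742) = 8710)
Q = -2 (Q = -2 + 0 = -2)
u(a) = √97 (u(a) = √((-2 + 2*(-7)) + 113) = √((-2 - 14) + 113) = √(-16 + 113) = √97)
√(p + u(Q)) = √(8710 + √97)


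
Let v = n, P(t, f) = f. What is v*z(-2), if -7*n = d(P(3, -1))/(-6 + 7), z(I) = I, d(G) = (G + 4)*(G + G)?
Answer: -12/7 ≈ -1.7143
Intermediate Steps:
d(G) = 2*G*(4 + G) (d(G) = (4 + G)*(2*G) = 2*G*(4 + G))
n = 6/7 (n = -2*(-1)*(4 - 1)/(7*(-6 + 7)) = -2*(-1)*3/(7*1) = -(-6)/7 = -⅐*(-6) = 6/7 ≈ 0.85714)
v = 6/7 ≈ 0.85714
v*z(-2) = (6/7)*(-2) = -12/7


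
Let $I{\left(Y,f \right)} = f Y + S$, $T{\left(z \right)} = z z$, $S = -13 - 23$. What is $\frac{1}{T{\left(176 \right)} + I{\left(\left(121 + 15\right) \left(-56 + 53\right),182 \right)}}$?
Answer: $- \frac{1}{43316} \approx -2.3086 \cdot 10^{-5}$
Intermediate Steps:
$S = -36$
$T{\left(z \right)} = z^{2}$
$I{\left(Y,f \right)} = -36 + Y f$ ($I{\left(Y,f \right)} = f Y - 36 = Y f - 36 = -36 + Y f$)
$\frac{1}{T{\left(176 \right)} + I{\left(\left(121 + 15\right) \left(-56 + 53\right),182 \right)}} = \frac{1}{176^{2} + \left(-36 + \left(121 + 15\right) \left(-56 + 53\right) 182\right)} = \frac{1}{30976 + \left(-36 + 136 \left(-3\right) 182\right)} = \frac{1}{30976 - 74292} = \frac{1}{-43316} = - \frac{1}{43316}$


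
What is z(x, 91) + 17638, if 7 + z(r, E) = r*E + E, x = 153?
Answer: 31645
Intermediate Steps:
z(r, E) = -7 + E + E*r (z(r, E) = -7 + (r*E + E) = -7 + (E*r + E) = -7 + (E + E*r) = -7 + E + E*r)
z(x, 91) + 17638 = (-7 + 91 + 91*153) + 17638 = (-7 + 91 + 13923) + 17638 = 14007 + 17638 = 31645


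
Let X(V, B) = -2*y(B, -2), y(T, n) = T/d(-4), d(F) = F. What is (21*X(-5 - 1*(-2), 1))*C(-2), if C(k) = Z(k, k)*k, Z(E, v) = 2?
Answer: -42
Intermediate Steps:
y(T, n) = -T/4 (y(T, n) = T/(-4) = T*(-¼) = -T/4)
C(k) = 2*k
X(V, B) = B/2 (X(V, B) = -(-1)*B/2 = B/2)
(21*X(-5 - 1*(-2), 1))*C(-2) = (21*((½)*1))*(2*(-2)) = (21*(½))*(-4) = (21/2)*(-4) = -42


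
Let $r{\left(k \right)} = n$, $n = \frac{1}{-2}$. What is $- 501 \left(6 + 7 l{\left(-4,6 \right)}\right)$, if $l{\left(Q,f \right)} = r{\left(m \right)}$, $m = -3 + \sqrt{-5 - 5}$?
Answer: $- \frac{2505}{2} \approx -1252.5$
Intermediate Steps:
$m = -3 + i \sqrt{10}$ ($m = -3 + \sqrt{-10} = -3 + i \sqrt{10} \approx -3.0 + 3.1623 i$)
$n = - \frac{1}{2} \approx -0.5$
$r{\left(k \right)} = - \frac{1}{2}$
$l{\left(Q,f \right)} = - \frac{1}{2}$
$- 501 \left(6 + 7 l{\left(-4,6 \right)}\right) = - 501 \left(6 + 7 \left(- \frac{1}{2}\right)\right) = - 501 \left(6 - \frac{7}{2}\right) = \left(-501\right) \frac{5}{2} = - \frac{2505}{2}$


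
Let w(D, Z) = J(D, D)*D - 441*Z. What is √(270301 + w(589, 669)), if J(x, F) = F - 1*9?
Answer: 2*√79223 ≈ 562.93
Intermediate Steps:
J(x, F) = -9 + F (J(x, F) = F - 9 = -9 + F)
w(D, Z) = -441*Z + D*(-9 + D) (w(D, Z) = (-9 + D)*D - 441*Z = D*(-9 + D) - 441*Z = -441*Z + D*(-9 + D))
√(270301 + w(589, 669)) = √(270301 + (-441*669 + 589*(-9 + 589))) = √(270301 + (-295029 + 589*580)) = √(270301 + (-295029 + 341620)) = √(270301 + 46591) = √316892 = 2*√79223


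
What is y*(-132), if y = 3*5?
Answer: -1980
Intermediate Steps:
y = 15
y*(-132) = 15*(-132) = -1980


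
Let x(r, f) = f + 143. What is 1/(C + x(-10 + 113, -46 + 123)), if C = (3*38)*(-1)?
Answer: 1/106 ≈ 0.0094340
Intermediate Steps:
x(r, f) = 143 + f
C = -114 (C = 114*(-1) = -114)
1/(C + x(-10 + 113, -46 + 123)) = 1/(-114 + (143 + (-46 + 123))) = 1/(-114 + (143 + 77)) = 1/(-114 + 220) = 1/106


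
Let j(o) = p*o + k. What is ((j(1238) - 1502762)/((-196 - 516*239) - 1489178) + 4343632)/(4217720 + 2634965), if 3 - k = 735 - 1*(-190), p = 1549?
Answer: 3502483112579/5525655697065 ≈ 0.63386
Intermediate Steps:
k = -922 (k = 3 - (735 - 1*(-190)) = 3 - (735 + 190) = 3 - 1*925 = 3 - 925 = -922)
j(o) = -922 + 1549*o (j(o) = 1549*o - 922 = -922 + 1549*o)
((j(1238) - 1502762)/((-196 - 516*239) - 1489178) + 4343632)/(4217720 + 2634965) = (((-922 + 1549*1238) - 1502762)/((-196 - 516*239) - 1489178) + 4343632)/(4217720 + 2634965) = (((-922 + 1917662) - 1502762)/((-196 - 123324) - 1489178) + 4343632)/6852685 = ((1916740 - 1502762)/(-123520 - 1489178) + 4343632)*(1/6852685) = (413978/(-1612698) + 4343632)*(1/6852685) = (413978*(-1/1612698) + 4343632)*(1/6852685) = (-206989/806349 + 4343632)*(1/6852685) = (3502483112579/806349)*(1/6852685) = 3502483112579/5525655697065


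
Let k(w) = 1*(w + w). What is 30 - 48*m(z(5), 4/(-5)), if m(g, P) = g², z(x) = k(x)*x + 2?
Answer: -129762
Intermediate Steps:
k(w) = 2*w (k(w) = 1*(2*w) = 2*w)
z(x) = 2 + 2*x² (z(x) = (2*x)*x + 2 = 2*x² + 2 = 2 + 2*x²)
30 - 48*m(z(5), 4/(-5)) = 30 - 48*(2 + 2*5²)² = 30 - 48*(2 + 2*25)² = 30 - 48*(2 + 50)² = 30 - 48*52² = 30 - 48*2704 = 30 - 129792 = -129762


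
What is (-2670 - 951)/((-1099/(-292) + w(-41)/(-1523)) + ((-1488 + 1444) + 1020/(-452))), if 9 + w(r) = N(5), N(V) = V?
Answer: 181965779868/2135261747 ≈ 85.219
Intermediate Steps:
w(r) = -4 (w(r) = -9 + 5 = -4)
(-2670 - 951)/((-1099/(-292) + w(-41)/(-1523)) + ((-1488 + 1444) + 1020/(-452))) = (-2670 - 951)/((-1099/(-292) - 4/(-1523)) + ((-1488 + 1444) + 1020/(-452))) = -3621/((-1099*(-1/292) - 4*(-1/1523)) + (-44 + 1020*(-1/452))) = -3621/((1099/292 + 4/1523) + (-44 - 255/113)) = -3621/(1674945/444716 - 5227/113) = -3621/(-2135261747/50252908) = -3621*(-50252908/2135261747) = 181965779868/2135261747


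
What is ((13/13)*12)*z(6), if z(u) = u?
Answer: 72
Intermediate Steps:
((13/13)*12)*z(6) = ((13/13)*12)*6 = ((13*(1/13))*12)*6 = (1*12)*6 = 12*6 = 72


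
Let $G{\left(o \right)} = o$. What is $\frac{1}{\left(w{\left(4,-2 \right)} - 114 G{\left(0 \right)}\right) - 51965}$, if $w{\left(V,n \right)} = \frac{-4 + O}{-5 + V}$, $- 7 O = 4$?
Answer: $- \frac{7}{363723} \approx -1.9245 \cdot 10^{-5}$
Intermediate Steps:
$O = - \frac{4}{7}$ ($O = \left(- \frac{1}{7}\right) 4 = - \frac{4}{7} \approx -0.57143$)
$w{\left(V,n \right)} = - \frac{32}{7 \left(-5 + V\right)}$ ($w{\left(V,n \right)} = \frac{-4 - \frac{4}{7}}{-5 + V} = - \frac{32}{7 \left(-5 + V\right)}$)
$\frac{1}{\left(w{\left(4,-2 \right)} - 114 G{\left(0 \right)}\right) - 51965} = \frac{1}{\left(- \frac{32}{-35 + 7 \cdot 4} - 0\right) - 51965} = \frac{1}{\left(- \frac{32}{-35 + 28} + 0\right) - 51965} = \frac{1}{\left(- \frac{32}{-7} + 0\right) - 51965} = \frac{1}{\left(\left(-32\right) \left(- \frac{1}{7}\right) + 0\right) - 51965} = \frac{1}{\left(\frac{32}{7} + 0\right) - 51965} = \frac{1}{\frac{32}{7} - 51965} = \frac{1}{- \frac{363723}{7}} = - \frac{7}{363723}$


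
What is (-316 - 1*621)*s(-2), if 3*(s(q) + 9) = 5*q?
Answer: 34669/3 ≈ 11556.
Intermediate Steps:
s(q) = -9 + 5*q/3 (s(q) = -9 + (5*q)/3 = -9 + 5*q/3)
(-316 - 1*621)*s(-2) = (-316 - 1*621)*(-9 + (5/3)*(-2)) = (-316 - 621)*(-9 - 10/3) = -937*(-37/3) = 34669/3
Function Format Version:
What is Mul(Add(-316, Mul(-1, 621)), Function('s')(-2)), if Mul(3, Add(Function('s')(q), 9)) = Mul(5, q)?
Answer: Rational(34669, 3) ≈ 11556.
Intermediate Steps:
Function('s')(q) = Add(-9, Mul(Rational(5, 3), q)) (Function('s')(q) = Add(-9, Mul(Rational(1, 3), Mul(5, q))) = Add(-9, Mul(Rational(5, 3), q)))
Mul(Add(-316, Mul(-1, 621)), Function('s')(-2)) = Mul(Add(-316, Mul(-1, 621)), Add(-9, Mul(Rational(5, 3), -2))) = Mul(Add(-316, -621), Add(-9, Rational(-10, 3))) = Mul(-937, Rational(-37, 3)) = Rational(34669, 3)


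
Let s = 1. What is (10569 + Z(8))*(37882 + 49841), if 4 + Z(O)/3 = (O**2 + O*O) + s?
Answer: 960040512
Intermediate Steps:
Z(O) = -9 + 6*O**2 (Z(O) = -12 + 3*((O**2 + O*O) + 1) = -12 + 3*((O**2 + O**2) + 1) = -12 + 3*(2*O**2 + 1) = -12 + 3*(1 + 2*O**2) = -12 + (3 + 6*O**2) = -9 + 6*O**2)
(10569 + Z(8))*(37882 + 49841) = (10569 + (-9 + 6*8**2))*(37882 + 49841) = (10569 + (-9 + 6*64))*87723 = (10569 + (-9 + 384))*87723 = (10569 + 375)*87723 = 10944*87723 = 960040512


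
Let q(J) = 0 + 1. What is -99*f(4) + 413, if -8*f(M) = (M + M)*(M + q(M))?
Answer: 908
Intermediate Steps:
q(J) = 1
f(M) = -M*(1 + M)/4 (f(M) = -(M + M)*(M + 1)/8 = -2*M*(1 + M)/8 = -M*(1 + M)/4)
-99*f(4) + 413 = -(-99)*4*(1 + 4)/4 + 413 = -(-99)*4*5/4 + 413 = -99*(-5) + 413 = 495 + 413 = 908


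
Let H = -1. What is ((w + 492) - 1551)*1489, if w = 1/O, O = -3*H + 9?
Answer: -18920723/12 ≈ -1.5767e+6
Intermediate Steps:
O = 12 (O = -3*(-1) + 9 = 3 + 9 = 12)
w = 1/12 ≈ 0.083333
((w + 492) - 1551)*1489 = ((1/12 + 492) - 1551)*1489 = (5905/12 - 1551)*1489 = -12707/12*1489 = -18920723/12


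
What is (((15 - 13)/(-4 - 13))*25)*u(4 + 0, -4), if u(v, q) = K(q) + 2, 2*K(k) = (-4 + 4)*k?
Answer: -100/17 ≈ -5.8824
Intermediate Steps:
K(k) = 0 (K(k) = ((-4 + 4)*k)/2 = (0*k)/2 = (½)*0 = 0)
u(v, q) = 2 (u(v, q) = 0 + 2 = 2)
(((15 - 13)/(-4 - 13))*25)*u(4 + 0, -4) = (((15 - 13)/(-4 - 13))*25)*2 = ((2/(-17))*25)*2 = ((2*(-1/17))*25)*2 = -2/17*25*2 = -50/17*2 = -100/17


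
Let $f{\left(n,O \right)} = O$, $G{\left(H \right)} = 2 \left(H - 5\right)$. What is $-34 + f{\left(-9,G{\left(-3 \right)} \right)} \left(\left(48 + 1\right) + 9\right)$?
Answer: $-962$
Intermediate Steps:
$G{\left(H \right)} = -10 + 2 H$ ($G{\left(H \right)} = 2 \left(-5 + H\right) = -10 + 2 H$)
$-34 + f{\left(-9,G{\left(-3 \right)} \right)} \left(\left(48 + 1\right) + 9\right) = -34 + \left(-10 + 2 \left(-3\right)\right) \left(\left(48 + 1\right) + 9\right) = -34 + \left(-10 - 6\right) \left(49 + 9\right) = -34 - 928 = -962$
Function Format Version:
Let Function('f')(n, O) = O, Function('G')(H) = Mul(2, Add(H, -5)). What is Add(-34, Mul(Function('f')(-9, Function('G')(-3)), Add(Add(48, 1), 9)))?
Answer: -962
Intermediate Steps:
Function('G')(H) = Add(-10, Mul(2, H)) (Function('G')(H) = Mul(2, Add(-5, H)) = Add(-10, Mul(2, H)))
Add(-34, Mul(Function('f')(-9, Function('G')(-3)), Add(Add(48, 1), 9))) = Add(-34, Mul(Add(-10, Mul(2, -3)), Add(Add(48, 1), 9))) = Add(-34, Mul(Add(-10, -6), Add(49, 9))) = Add(-34, Mul(-16, 58)) = Add(-34, -928) = -962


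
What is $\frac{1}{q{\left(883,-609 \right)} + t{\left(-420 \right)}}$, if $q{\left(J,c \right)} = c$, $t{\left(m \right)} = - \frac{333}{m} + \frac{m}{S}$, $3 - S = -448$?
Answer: $- \frac{63140}{38460999} \approx -0.0016417$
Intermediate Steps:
$S = 451$ ($S = 3 - -448 = 3 + 448 = 451$)
$t{\left(m \right)} = - \frac{333}{m} + \frac{m}{451}$
$\frac{1}{q{\left(883,-609 \right)} + t{\left(-420 \right)}} = \frac{1}{-609 + \left(- \frac{333}{-420} + \frac{1}{451} \left(-420\right)\right)} = \frac{1}{-609 - \frac{8739}{63140}} = \frac{1}{- \frac{38460999}{63140}} = - \frac{63140}{38460999}$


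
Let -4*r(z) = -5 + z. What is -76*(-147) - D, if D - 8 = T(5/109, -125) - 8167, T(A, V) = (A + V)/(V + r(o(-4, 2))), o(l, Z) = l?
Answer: 1034521309/53519 ≈ 19330.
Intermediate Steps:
r(z) = 5/4 - z/4 (r(z) = -(-5 + z)/4 = 5/4 - z/4)
T(A, V) = (A + V)/(9/4 + V) (T(A, V) = (A + V)/(V + (5/4 - ¼*(-4))) = (A + V)/(V + (5/4 + 1)) = (A + V)/(V + 9/4) = (A + V)/(9/4 + V))
D = -436607041/53519 (D = 8 + (4*(5/109 - 125)/(9 + 4*(-125)) - 8167) = 8 + (4*(5*(1/109) - 125)/(9 - 500) - 8167) = 8 + (4*(5/109 - 125)/(-491) - 8167) = 8 + (4*(-1/491)*(-13620/109) - 8167) = 8 + (54480/53519 - 8167) = 8 - 437035193/53519 = -436607041/53519 ≈ -8158.0)
-76*(-147) - D = -76*(-147) - 1*(-436607041/53519) = 11172 + 436607041/53519 = 1034521309/53519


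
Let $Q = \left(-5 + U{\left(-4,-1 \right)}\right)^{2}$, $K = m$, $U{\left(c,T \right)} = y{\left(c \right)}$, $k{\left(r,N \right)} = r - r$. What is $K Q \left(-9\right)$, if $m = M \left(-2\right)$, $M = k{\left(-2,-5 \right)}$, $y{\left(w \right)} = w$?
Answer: $0$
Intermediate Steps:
$k{\left(r,N \right)} = 0$
$M = 0$
$U{\left(c,T \right)} = c$
$m = 0$ ($m = 0 \left(-2\right) = 0$)
$K = 0$
$Q = 81$ ($Q = \left(-5 - 4\right)^{2} = \left(-9\right)^{2} = 81$)
$K Q \left(-9\right) = 0 \cdot 81 \left(-9\right) = 0 \left(-9\right) = 0$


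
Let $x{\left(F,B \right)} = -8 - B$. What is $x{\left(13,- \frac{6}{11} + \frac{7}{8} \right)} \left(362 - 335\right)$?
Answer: $- \frac{19791}{88} \approx -224.9$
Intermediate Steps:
$x{\left(13,- \frac{6}{11} + \frac{7}{8} \right)} \left(362 - 335\right) = \left(-8 - \left(- \frac{6}{11} + \frac{7}{8}\right)\right) \left(362 - 335\right) = \left(-8 - \left(\left(-6\right) \frac{1}{11} + 7 \cdot \frac{1}{8}\right)\right) 27 = \left(-8 - \left(- \frac{6}{11} + \frac{7}{8}\right)\right) 27 = \left(-8 - \frac{29}{88}\right) 27 = \left(- \frac{733}{88}\right) 27 = - \frac{19791}{88}$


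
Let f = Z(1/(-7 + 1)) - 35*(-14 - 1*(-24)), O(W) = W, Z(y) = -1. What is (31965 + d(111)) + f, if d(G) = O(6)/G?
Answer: 1169720/37 ≈ 31614.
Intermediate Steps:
d(G) = 6/G
f = -351 (f = -1 - 35*(-14 - 1*(-24)) = -1 - 35*(-14 + 24) = -1 - 35*10 = -1 - 350 = -351)
(31965 + d(111)) + f = (31965 + 6/111) - 351 = (31965 + 6*(1/111)) - 351 = (31965 + 2/37) - 351 = 1182707/37 - 351 = 1169720/37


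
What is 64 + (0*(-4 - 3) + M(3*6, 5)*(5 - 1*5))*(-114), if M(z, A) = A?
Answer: 64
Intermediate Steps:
64 + (0*(-4 - 3) + M(3*6, 5)*(5 - 1*5))*(-114) = 64 + (0*(-4 - 3) + 5*(5 - 1*5))*(-114) = 64 + (0*(-7) + 5*(5 - 5))*(-114) = 64 + (0 + 5*0)*(-114) = 64 + (0 + 0)*(-114) = 64 + 0*(-114) = 64 + 0 = 64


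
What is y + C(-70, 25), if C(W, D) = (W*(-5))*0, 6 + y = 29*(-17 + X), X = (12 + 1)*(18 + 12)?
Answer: 10811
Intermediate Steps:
X = 390 (X = 13*30 = 390)
y = 10811 (y = -6 + 29*(-17 + 390) = -6 + 29*373 = -6 + 10817 = 10811)
C(W, D) = 0 (C(W, D) = -5*W*0 = 0)
y + C(-70, 25) = 10811 + 0 = 10811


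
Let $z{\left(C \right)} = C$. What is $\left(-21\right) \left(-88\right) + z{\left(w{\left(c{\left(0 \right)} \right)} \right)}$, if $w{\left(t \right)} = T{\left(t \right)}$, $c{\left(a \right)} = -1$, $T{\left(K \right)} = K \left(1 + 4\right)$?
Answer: $1843$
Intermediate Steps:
$T{\left(K \right)} = 5 K$ ($T{\left(K \right)} = K 5 = 5 K$)
$w{\left(t \right)} = 5 t$
$\left(-21\right) \left(-88\right) + z{\left(w{\left(c{\left(0 \right)} \right)} \right)} = \left(-21\right) \left(-88\right) + 5 \left(-1\right) = 1848 - 5 = 1843$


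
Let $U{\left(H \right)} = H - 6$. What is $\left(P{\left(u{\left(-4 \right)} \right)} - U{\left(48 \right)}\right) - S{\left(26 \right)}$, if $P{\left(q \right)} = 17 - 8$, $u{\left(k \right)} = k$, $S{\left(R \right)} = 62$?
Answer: $-95$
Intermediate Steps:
$U{\left(H \right)} = -6 + H$
$P{\left(q \right)} = 9$
$\left(P{\left(u{\left(-4 \right)} \right)} - U{\left(48 \right)}\right) - S{\left(26 \right)} = \left(9 - \left(-6 + 48\right)\right) - 62 = \left(9 - 42\right) - 62 = -33 - 62 = -95$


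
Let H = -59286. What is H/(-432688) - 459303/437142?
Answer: -14401541321/15762174808 ≈ -0.91368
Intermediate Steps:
H/(-432688) - 459303/437142 = -59286/(-432688) - 459303/437142 = -59286*(-1/432688) - 459303*1/437142 = 29643/216344 - 153101/145714 = -14401541321/15762174808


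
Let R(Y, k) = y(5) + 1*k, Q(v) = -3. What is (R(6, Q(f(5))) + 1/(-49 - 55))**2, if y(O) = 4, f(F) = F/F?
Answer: 10609/10816 ≈ 0.98086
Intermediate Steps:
f(F) = 1
R(Y, k) = 4 + k (R(Y, k) = 4 + 1*k = 4 + k)
(R(6, Q(f(5))) + 1/(-49 - 55))**2 = ((4 - 3) + 1/(-49 - 55))**2 = (1 + 1/(-104))**2 = (1 - 1/104)**2 = (103/104)**2 = 10609/10816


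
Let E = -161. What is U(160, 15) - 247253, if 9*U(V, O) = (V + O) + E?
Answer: -2225263/9 ≈ -2.4725e+5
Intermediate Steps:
U(V, O) = -161/9 + O/9 + V/9 (U(V, O) = ((V + O) - 161)/9 = ((O + V) - 161)/9 = (-161 + O + V)/9 = -161/9 + O/9 + V/9)
U(160, 15) - 247253 = (-161/9 + (⅑)*15 + (⅑)*160) - 247253 = (-161/9 + 5/3 + 160/9) - 247253 = 14/9 - 247253 = -2225263/9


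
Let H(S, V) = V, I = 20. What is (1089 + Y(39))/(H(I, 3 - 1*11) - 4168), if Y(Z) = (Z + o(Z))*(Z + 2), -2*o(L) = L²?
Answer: 655/96 ≈ 6.8229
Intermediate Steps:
o(L) = -L²/2
Y(Z) = (2 + Z)*(Z - Z²/2) (Y(Z) = (Z - Z²/2)*(Z + 2) = (Z - Z²/2)*(2 + Z) = (2 + Z)*(Z - Z²/2))
(1089 + Y(39))/(H(I, 3 - 1*11) - 4168) = (1089 + (½)*39*(4 - 1*39²))/((3 - 1*11) - 4168) = (1089 + (½)*39*(4 - 1*1521))/((3 - 11) - 4168) = (1089 + (½)*39*(4 - 1521))/(-8 - 4168) = (1089 + (½)*39*(-1517))/(-4176) = (1089 - 59163/2)*(-1/4176) = -56985/2*(-1/4176) = 655/96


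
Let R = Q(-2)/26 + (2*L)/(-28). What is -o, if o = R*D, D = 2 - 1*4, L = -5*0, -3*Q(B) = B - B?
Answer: 0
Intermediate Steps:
Q(B) = 0 (Q(B) = -(B - B)/3 = -⅓*0 = 0)
L = 0
D = -2 (D = 2 - 4 = -2)
R = 0 (R = 0/26 + (2*0)/(-28) = 0*(1/26) + 0*(-1/28) = 0 + 0 = 0)
o = 0 (o = 0*(-2) = 0)
-o = -1*0 = 0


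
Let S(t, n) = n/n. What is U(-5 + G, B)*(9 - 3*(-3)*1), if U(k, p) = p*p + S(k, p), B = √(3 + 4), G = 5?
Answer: 144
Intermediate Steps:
B = √7 ≈ 2.6458
S(t, n) = 1
U(k, p) = 1 + p² (U(k, p) = p*p + 1 = p² + 1 = 1 + p²)
U(-5 + G, B)*(9 - 3*(-3)*1) = (1 + (√7)²)*(9 - 3*(-3)*1) = (1 + 7)*(9 + 9*1) = 8*(9 + 9) = 8*18 = 144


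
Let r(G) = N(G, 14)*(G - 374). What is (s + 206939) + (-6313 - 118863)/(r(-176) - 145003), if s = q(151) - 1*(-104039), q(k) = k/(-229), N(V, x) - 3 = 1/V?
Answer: 83548201173821/268662571 ≈ 3.1098e+5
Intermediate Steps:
N(V, x) = 3 + 1/V
q(k) = -k/229 (q(k) = k*(-1/229) = -k/229)
r(G) = (-374 + G)*(3 + 1/G) (r(G) = (3 + 1/G)*(G - 374) = (3 + 1/G)*(-374 + G) = (-374 + G)*(3 + 1/G))
s = 23824780/229 (s = -1/229*151 - 1*(-104039) = -151/229 + 104039 = 23824780/229 ≈ 1.0404e+5)
(s + 206939) + (-6313 - 118863)/(r(-176) - 145003) = (23824780/229 + 206939) + (-6313 - 118863)/((-1121 - 374/(-176) + 3*(-176)) - 145003) = 71213811/229 - 125176/((-1121 - 374*(-1/176) - 528) - 145003) = 71213811/229 - 125176/((-1121 + 17/8 - 528) - 145003) = 71213811/229 - 125176/(-13175/8 - 145003) = 71213811/229 - 125176/(-1173199/8) = 71213811/229 - 125176*(-8/1173199) = 71213811/229 + 1001408/1173199 = 83548201173821/268662571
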